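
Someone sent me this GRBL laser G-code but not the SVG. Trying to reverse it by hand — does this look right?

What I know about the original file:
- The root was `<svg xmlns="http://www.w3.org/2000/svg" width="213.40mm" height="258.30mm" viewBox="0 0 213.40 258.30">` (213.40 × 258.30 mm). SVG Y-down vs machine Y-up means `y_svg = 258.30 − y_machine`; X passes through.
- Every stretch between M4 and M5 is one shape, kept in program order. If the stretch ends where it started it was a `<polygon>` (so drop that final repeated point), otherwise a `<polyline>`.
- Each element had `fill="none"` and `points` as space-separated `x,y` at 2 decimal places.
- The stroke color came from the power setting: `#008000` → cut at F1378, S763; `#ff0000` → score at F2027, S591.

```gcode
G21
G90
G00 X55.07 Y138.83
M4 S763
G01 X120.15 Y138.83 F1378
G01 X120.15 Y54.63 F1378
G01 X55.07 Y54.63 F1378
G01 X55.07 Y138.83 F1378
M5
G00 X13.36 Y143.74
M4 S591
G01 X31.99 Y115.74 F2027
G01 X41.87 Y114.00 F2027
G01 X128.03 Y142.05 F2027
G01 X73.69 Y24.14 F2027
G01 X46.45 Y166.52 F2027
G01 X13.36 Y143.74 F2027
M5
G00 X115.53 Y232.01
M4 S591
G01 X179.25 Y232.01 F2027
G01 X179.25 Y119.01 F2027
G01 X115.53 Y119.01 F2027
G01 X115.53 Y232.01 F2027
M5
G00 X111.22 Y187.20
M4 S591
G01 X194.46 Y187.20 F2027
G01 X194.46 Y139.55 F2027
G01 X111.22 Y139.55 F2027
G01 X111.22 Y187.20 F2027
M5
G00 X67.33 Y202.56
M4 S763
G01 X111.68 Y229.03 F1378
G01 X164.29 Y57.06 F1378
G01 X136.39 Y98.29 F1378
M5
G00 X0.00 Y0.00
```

<svg xmlns="http://www.w3.org/2000/svg" width="213.40mm" height="258.30mm" viewBox="0 0 213.40 258.30">
  <polygon points="55.07,119.47 120.15,119.47 120.15,203.67 55.07,203.67" fill="none" stroke="#008000"/>
  <polygon points="13.36,114.56 31.99,142.56 41.87,144.30 128.03,116.25 73.69,234.16 46.45,91.78" fill="none" stroke="#ff0000"/>
  <polygon points="115.53,26.29 179.25,26.29 179.25,139.29 115.53,139.29" fill="none" stroke="#ff0000"/>
  <polygon points="111.22,71.10 194.46,71.10 194.46,118.75 111.22,118.75" fill="none" stroke="#ff0000"/>
  <polyline points="67.33,55.74 111.68,29.27 164.29,201.24 136.39,160.01" fill="none" stroke="#008000"/>
</svg>

y_svg = 258.30 − y_m.

[1] S763→`#008000` (cut); closed run; points: 55.07,119.47 120.15,119.47 120.15,203.67 55.07,203.67

[2] S591→`#ff0000` (score); closed run; points: 13.36,114.56 31.99,142.56 41.87,144.30 128.03,116.25 73.69,234.16 46.45,91.78

[3] S591→`#ff0000` (score); closed run; points: 115.53,26.29 179.25,26.29 179.25,139.29 115.53,139.29

[4] S591→`#ff0000` (score); closed run; points: 111.22,71.10 194.46,71.10 194.46,118.75 111.22,118.75

[5] S763→`#008000` (cut); open run; points: 67.33,55.74 111.68,29.27 164.29,201.24 136.39,160.01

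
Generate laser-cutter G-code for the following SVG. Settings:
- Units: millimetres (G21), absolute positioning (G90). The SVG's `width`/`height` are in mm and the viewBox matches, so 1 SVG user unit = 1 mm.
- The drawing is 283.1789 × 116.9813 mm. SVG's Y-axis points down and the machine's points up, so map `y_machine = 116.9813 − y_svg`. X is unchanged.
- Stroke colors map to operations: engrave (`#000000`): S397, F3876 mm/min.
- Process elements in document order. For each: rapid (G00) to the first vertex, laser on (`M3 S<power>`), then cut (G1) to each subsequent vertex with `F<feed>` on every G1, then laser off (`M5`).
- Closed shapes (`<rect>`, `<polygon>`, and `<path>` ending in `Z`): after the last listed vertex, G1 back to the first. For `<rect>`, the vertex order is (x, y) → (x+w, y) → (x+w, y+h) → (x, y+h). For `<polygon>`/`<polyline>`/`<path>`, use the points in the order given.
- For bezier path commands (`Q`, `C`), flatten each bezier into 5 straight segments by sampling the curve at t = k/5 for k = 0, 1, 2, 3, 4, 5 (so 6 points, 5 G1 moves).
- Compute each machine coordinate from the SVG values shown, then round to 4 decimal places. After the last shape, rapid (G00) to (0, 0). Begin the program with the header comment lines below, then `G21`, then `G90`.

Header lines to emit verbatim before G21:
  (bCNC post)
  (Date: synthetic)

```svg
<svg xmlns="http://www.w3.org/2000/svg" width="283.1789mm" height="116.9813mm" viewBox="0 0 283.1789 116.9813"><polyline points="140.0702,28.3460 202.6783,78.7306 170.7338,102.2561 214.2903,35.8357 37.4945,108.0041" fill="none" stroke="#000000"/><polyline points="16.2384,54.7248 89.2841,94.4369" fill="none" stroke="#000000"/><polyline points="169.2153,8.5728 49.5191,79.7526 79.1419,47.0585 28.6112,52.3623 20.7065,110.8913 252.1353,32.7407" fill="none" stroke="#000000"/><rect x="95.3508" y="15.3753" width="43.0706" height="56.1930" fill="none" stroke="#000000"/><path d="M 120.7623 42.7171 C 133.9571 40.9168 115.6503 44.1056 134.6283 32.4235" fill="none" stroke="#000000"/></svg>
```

(bCNC post)
(Date: synthetic)
G21
G90
G00 X140.0702 Y88.6353
M3 S397
G1 X202.6783 Y38.2507 F3876
G1 X170.7338 Y14.7252 F3876
G1 X214.2903 Y81.1456 F3876
G1 X37.4945 Y8.9772 F3876
M5
G00 X16.2384 Y62.2565
M3 S397
G1 X89.2841 Y22.5444 F3876
M5
G00 X169.2153 Y108.4085
M3 S397
G1 X49.5191 Y37.2287 F3876
G1 X79.1419 Y69.9228 F3876
G1 X28.6112 Y64.6190 F3876
G1 X20.7065 Y6.0900 F3876
G1 X252.1353 Y84.2406 F3876
M5
G00 X95.3508 Y101.6060
M3 S397
G1 X138.4214 Y101.6060 F3876
G1 X138.4214 Y45.4130 F3876
G1 X95.3508 Y45.4130 F3876
G1 X95.3508 Y101.6060 F3876
M5
G00 X120.7623 Y74.2642
M3 S397
G1 X125.4493 Y74.9046 F3876
G1 X125.8776 Y75.3008 F3876
G1 X125.3491 Y76.4063 F3876
G1 X127.1654 Y79.1742 F3876
G1 X134.6283 Y84.5578 F3876
M5
G00 X0.0000 Y0.0000

Since the viewBox matches the mm dimensions, user units are millimetres directly. The only transform is the Y-flip y_m = 116.9813 − y_svg.

Shape 1 is a open polyline drawn with `<polyline>`. Its stroke #000000 means engrave at S397, F3876. After flipping Y the toolpath is (140.0702,88.6353) → (202.6783,38.2507) → (170.7338,14.7252) → (214.2903,81.1456) → (37.4945,8.9772).

Shape 2 is a line segment drawn with `<polyline>`. Its stroke #000000 means engrave at S397, F3876. After flipping Y the toolpath is (16.2384,62.2565) → (89.2841,22.5444).

Shape 3 is a open polyline drawn with `<polyline>`. Its stroke #000000 means engrave at S397, F3876. After flipping Y the toolpath is (169.2153,108.4085) → (49.5191,37.2287) → (79.1419,69.9228) → (28.6112,64.6190) → (20.7065,6.0900) → (252.1353,84.2406).

Shape 4 is a rectangle drawn with `<rect>`. Its stroke #000000 means engrave at S397, F3876. After flipping Y the toolpath is (95.3508,101.6060) → (138.4214,101.6060) → (138.4214,45.4130) → (95.3508,45.4130) → (95.3508,101.6060), returning to the start.

Shape 5 is a cubic bezier drawn with `<path>`. Its stroke #000000 means engrave at S397, F3876. After flipping Y the toolpath is (120.7623,74.2642) → (125.4493,74.9046) → (125.8776,75.3008) → (125.3491,76.4063) → (127.1654,79.1742) → (134.6283,84.5578).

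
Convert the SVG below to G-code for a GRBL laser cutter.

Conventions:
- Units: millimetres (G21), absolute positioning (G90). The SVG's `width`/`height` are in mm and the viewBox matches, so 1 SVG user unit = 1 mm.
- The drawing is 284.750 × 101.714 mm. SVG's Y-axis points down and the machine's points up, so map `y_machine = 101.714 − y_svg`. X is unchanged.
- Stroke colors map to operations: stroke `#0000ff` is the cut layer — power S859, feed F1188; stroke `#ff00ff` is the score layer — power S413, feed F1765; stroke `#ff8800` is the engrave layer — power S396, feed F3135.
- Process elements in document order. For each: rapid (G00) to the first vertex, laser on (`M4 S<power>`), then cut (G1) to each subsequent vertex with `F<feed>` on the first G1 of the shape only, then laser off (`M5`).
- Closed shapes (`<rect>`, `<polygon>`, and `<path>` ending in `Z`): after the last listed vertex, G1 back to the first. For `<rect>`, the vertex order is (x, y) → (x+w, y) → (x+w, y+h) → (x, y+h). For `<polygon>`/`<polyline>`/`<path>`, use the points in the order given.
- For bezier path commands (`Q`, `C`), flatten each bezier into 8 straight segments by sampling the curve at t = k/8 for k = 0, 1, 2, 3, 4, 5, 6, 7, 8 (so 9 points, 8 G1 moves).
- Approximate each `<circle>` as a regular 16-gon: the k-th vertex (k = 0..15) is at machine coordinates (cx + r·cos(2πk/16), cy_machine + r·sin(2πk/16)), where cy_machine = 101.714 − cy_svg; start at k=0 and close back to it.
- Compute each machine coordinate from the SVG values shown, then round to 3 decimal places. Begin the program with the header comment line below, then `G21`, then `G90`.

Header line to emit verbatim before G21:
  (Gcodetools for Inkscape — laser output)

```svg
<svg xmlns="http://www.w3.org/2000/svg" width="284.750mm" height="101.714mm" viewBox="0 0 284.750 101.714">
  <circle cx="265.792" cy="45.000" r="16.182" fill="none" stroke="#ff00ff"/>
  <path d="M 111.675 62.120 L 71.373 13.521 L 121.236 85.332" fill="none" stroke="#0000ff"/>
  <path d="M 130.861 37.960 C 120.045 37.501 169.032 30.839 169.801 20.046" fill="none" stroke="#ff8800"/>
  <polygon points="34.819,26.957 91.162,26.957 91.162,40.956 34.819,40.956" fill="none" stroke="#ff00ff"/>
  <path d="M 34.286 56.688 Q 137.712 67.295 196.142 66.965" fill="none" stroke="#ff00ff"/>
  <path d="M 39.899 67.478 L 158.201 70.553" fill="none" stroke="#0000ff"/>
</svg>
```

viewBox `0 0 284.750 101.714` with mm width/height → 1 unit = 1 mm. Flip: y_m = 101.714 − y_svg.

**Shape 1** — `<circle>` circle, stroke `#ff00ff` → score (S413, F1765). Machine vertices: (281.974,56.714) → (280.742,62.907) → (277.234,68.156) → (271.985,71.664) → (265.792,72.896) → (259.599,71.664) → (254.350,68.156) → (250.842,62.907) → (249.610,56.714) → (250.842,50.521) → (254.350,45.272) → (259.599,41.764) → (265.792,40.532) → (271.985,41.764) → (277.234,45.272) → (280.742,50.521) → (281.974,56.714). Closed: final G1 returns to the first vertex.

**Shape 2** — `<path>` open polyline, stroke `#0000ff` → cut (S859, F1188). Machine vertices: (111.675,39.594) → (71.373,88.193) → (121.236,16.382). Open path.

**Shape 3** — `<path>` cubic bezier, stroke `#ff8800` → engrave (S396, F3135). Control points (SVG): P0=(130.861,37.960), P1=(120.045,37.501), P2=(169.032,30.839), P3=(169.801,20.046); sampled at t=k/8. Machine vertices: (130.861,63.754) → (129.397,64.213) → (132.274,65.229) → (138.226,66.778) → (145.987,68.836) → (154.290,71.378) → (161.871,74.380) → (167.463,77.818) → (169.801,81.668). Open path.

**Shape 4** — `<polygon>` rectangle, stroke `#ff00ff` → score (S413, F1765). Machine vertices: (34.819,74.757) → (91.162,74.757) → (91.162,60.758) → (34.819,60.758) → (34.819,74.757). Closed: final G1 returns to the first vertex.

**Shape 5** — `<path>` quadratic bezier, stroke `#ff00ff` → score (S413, F1765). Control points (SVG): P0=(34.286,56.688), P1=(137.712,67.295), P2=(196.142,66.965); sampled at t=k/8. Machine vertices: (34.286,45.026) → (59.439,42.545) → (83.187,40.406) → (105.528,38.609) → (126.463,37.153) → (145.992,36.040) → (164.115,35.268) → (180.831,34.837) → (196.142,34.749). Open path.

**Shape 6** — `<path>` line segment, stroke `#0000ff` → cut (S859, F1188). Machine vertices: (39.899,34.236) → (158.201,31.161). Open path.

(Gcodetools for Inkscape — laser output)
G21
G90
G00 X281.974 Y56.714
M4 S413
G1 X280.742 Y62.907 F1765
G1 X277.234 Y68.156
G1 X271.985 Y71.664
G1 X265.792 Y72.896
G1 X259.599 Y71.664
G1 X254.350 Y68.156
G1 X250.842 Y62.907
G1 X249.610 Y56.714
G1 X250.842 Y50.521
G1 X254.350 Y45.272
G1 X259.599 Y41.764
G1 X265.792 Y40.532
G1 X271.985 Y41.764
G1 X277.234 Y45.272
G1 X280.742 Y50.521
G1 X281.974 Y56.714
M5
G00 X111.675 Y39.594
M4 S859
G1 X71.373 Y88.193 F1188
G1 X121.236 Y16.382
M5
G00 X130.861 Y63.754
M4 S396
G1 X129.397 Y64.213 F3135
G1 X132.274 Y65.229
G1 X138.226 Y66.778
G1 X145.987 Y68.836
G1 X154.290 Y71.378
G1 X161.871 Y74.380
G1 X167.463 Y77.818
G1 X169.801 Y81.668
M5
G00 X34.819 Y74.757
M4 S413
G1 X91.162 Y74.757 F1765
G1 X91.162 Y60.758
G1 X34.819 Y60.758
G1 X34.819 Y74.757
M5
G00 X34.286 Y45.026
M4 S413
G1 X59.439 Y42.545 F1765
G1 X83.187 Y40.406
G1 X105.528 Y38.609
G1 X126.463 Y37.153
G1 X145.992 Y36.040
G1 X164.115 Y35.268
G1 X180.831 Y34.837
G1 X196.142 Y34.749
M5
G00 X39.899 Y34.236
M4 S859
G1 X158.201 Y31.161 F1188
M5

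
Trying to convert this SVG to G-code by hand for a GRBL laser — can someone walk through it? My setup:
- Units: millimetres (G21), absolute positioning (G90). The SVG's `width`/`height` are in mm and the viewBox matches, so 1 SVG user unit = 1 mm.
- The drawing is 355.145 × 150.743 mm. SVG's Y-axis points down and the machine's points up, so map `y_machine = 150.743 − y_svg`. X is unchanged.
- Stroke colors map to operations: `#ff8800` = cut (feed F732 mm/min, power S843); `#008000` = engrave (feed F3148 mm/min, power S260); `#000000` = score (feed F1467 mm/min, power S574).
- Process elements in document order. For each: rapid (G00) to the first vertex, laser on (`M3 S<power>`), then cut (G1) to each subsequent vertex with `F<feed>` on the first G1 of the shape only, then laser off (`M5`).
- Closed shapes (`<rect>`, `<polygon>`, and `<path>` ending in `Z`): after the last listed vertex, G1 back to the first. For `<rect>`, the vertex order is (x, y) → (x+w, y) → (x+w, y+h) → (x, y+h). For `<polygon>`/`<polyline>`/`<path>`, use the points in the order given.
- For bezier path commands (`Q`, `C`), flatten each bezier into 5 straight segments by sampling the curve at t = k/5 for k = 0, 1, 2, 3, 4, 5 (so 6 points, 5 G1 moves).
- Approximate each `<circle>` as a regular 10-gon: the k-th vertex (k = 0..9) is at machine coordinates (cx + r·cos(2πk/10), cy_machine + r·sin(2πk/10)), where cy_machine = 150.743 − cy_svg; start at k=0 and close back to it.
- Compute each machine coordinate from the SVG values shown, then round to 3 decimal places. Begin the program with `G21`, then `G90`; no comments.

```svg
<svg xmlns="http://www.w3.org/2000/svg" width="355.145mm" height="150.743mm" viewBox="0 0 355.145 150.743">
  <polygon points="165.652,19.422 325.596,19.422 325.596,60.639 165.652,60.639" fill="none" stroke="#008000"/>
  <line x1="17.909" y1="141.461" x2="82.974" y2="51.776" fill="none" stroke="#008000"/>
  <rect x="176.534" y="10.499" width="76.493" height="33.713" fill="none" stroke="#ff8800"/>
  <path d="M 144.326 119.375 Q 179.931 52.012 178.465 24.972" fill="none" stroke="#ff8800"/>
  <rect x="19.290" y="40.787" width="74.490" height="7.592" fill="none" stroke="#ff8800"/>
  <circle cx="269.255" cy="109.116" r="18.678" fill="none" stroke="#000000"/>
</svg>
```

G21
G90
G00 X165.652 Y131.321
M3 S260
G1 X325.596 Y131.321 F3148
G1 X325.596 Y90.104
G1 X165.652 Y90.104
G1 X165.652 Y131.321
M5
G00 X17.909 Y9.282
M3 S260
G1 X82.974 Y98.967 F3148
M5
G00 X176.534 Y140.244
M3 S843
G1 X253.027 Y140.244 F732
G1 X253.027 Y106.531
G1 X176.534 Y106.531
G1 X176.534 Y140.244
M5
G00 X144.326 Y31.368
M3 S843
G1 X157.085 Y56.700 F732
G1 X166.879 Y78.807
G1 X173.706 Y97.687
G1 X177.569 Y113.342
G1 X178.465 Y125.771
M5
G00 X19.290 Y109.956
M3 S843
G1 X93.780 Y109.956 F732
G1 X93.780 Y102.364
G1 X19.290 Y102.364
G1 X19.290 Y109.956
M5
G00 X287.933 Y41.627
M3 S574
G1 X284.366 Y52.606 F1467
G1 X275.027 Y59.391
G1 X263.483 Y59.391
G1 X254.144 Y52.606
G1 X250.577 Y41.627
G1 X254.144 Y30.648
G1 X263.483 Y23.863
G1 X275.027 Y23.863
G1 X284.366 Y30.648
G1 X287.933 Y41.627
M5

Since the viewBox matches the mm dimensions, user units are millimetres directly. The only transform is the Y-flip y_m = 150.743 − y_svg.

Shape 1 is a rectangle drawn with `<polygon>`. Its stroke #008000 means engrave at S260, F3148. After flipping Y the toolpath is (165.652,131.321) → (325.596,131.321) → (325.596,90.104) → (165.652,90.104) → (165.652,131.321), returning to the start.

Shape 2 is a line segment drawn with `<line>`. Its stroke #008000 means engrave at S260, F3148. After flipping Y the toolpath is (17.909,9.282) → (82.974,98.967).

Shape 3 is a rectangle drawn with `<rect>`. Its stroke #ff8800 means cut at S843, F732. After flipping Y the toolpath is (176.534,140.244) → (253.027,140.244) → (253.027,106.531) → (176.534,106.531) → (176.534,140.244), returning to the start.

Shape 4 is a quadratic bezier drawn with `<path>`. Its stroke #ff8800 means cut at S843, F732. After flipping Y the toolpath is (144.326,31.368) → (157.085,56.700) → (166.879,78.807) → (173.706,97.687) → (177.569,113.342) → (178.465,125.771).

Shape 5 is a rectangle drawn with `<rect>`. Its stroke #ff8800 means cut at S843, F732. After flipping Y the toolpath is (19.290,109.956) → (93.780,109.956) → (93.780,102.364) → (19.290,102.364) → (19.290,109.956), returning to the start.

Shape 6 is a circle drawn with `<circle>`. Its stroke #000000 means score at S574, F1467. After flipping Y the toolpath is (287.933,41.627) → (284.366,52.606) → (275.027,59.391) → (263.483,59.391) → (254.144,52.606) → (250.577,41.627) → (254.144,30.648) → (263.483,23.863) → (275.027,23.863) → (284.366,30.648) → (287.933,41.627), returning to the start.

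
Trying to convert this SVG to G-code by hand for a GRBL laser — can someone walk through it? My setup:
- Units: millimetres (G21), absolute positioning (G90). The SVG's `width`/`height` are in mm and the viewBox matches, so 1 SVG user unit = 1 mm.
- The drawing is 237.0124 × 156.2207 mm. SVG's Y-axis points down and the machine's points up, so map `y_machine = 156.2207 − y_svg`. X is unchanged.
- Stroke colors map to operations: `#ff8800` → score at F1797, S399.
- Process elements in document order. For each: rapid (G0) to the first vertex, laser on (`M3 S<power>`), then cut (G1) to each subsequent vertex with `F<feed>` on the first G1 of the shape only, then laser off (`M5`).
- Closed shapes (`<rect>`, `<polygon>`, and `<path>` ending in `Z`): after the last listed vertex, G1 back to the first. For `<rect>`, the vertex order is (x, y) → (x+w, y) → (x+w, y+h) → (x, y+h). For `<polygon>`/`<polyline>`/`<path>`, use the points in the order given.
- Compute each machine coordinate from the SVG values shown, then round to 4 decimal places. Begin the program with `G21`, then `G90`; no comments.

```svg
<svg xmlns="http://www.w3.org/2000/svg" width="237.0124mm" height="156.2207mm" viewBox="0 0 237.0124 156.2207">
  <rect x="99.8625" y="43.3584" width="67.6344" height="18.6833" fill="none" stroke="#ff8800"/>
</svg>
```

G21
G90
G0 X99.8625 Y112.8623
M3 S399
G1 X167.4969 Y112.8623 F1797
G1 X167.4969 Y94.1790
G1 X99.8625 Y94.1790
G1 X99.8625 Y112.8623
M5

Since the viewBox matches the mm dimensions, user units are millimetres directly. The only transform is the Y-flip y_m = 156.2207 − y_svg.

Shape 1 is a rectangle drawn with `<rect>`. Its stroke #ff8800 means score at S399, F1797. After flipping Y the toolpath is (99.8625,112.8623) → (167.4969,112.8623) → (167.4969,94.1790) → (99.8625,94.1790) → (99.8625,112.8623), returning to the start.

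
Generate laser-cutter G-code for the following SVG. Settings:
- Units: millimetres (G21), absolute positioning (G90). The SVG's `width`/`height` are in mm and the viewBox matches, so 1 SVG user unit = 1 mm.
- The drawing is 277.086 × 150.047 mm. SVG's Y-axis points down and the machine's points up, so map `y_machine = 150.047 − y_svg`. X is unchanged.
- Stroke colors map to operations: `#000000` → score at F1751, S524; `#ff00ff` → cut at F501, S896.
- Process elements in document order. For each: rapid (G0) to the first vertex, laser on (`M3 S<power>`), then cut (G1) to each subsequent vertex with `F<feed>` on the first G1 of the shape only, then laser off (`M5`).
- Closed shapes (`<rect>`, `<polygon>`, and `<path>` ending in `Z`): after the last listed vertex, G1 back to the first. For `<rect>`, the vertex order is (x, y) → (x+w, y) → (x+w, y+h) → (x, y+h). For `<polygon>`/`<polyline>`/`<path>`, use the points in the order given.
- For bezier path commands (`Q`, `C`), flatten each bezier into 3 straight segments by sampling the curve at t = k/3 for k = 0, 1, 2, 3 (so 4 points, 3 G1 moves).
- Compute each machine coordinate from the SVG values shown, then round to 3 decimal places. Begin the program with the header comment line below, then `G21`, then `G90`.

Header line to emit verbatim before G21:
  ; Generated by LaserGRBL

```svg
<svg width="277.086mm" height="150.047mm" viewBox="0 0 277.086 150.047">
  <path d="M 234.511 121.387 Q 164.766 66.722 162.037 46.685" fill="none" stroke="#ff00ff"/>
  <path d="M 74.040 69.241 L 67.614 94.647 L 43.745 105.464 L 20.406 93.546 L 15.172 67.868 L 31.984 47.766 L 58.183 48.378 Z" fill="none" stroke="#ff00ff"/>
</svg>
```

; Generated by LaserGRBL
G21
G90
G0 X234.511 Y28.660
M3 S896
G1 X195.461 Y61.256 F501
G1 X171.303 Y86.156
G1 X162.037 Y103.362
M5
G0 X74.040 Y80.806
M3 S896
G1 X67.614 Y55.400 F501
G1 X43.745 Y44.583
G1 X20.406 Y56.501
G1 X15.172 Y82.179
G1 X31.984 Y102.281
G1 X58.183 Y101.669
G1 X74.040 Y80.806
M5

viewBox `0 0 277.086 150.047` with mm width/height → 1 unit = 1 mm. Flip: y_m = 150.047 − y_svg.

**Shape 1** — `<path>` quadratic bezier, stroke `#ff00ff` → cut (S896, F501). Control points (SVG): P0=(234.511,121.387), P1=(164.766,66.722), P2=(162.037,46.685); sampled at t=k/3. Machine vertices: (234.511,28.660) → (195.461,61.256) → (171.303,86.156) → (162.037,103.362). Open path.

**Shape 2** — `<path>` regular polygon, stroke `#ff00ff` → cut (S896, F501). Machine vertices: (74.040,80.806) → (67.614,55.400) → (43.745,44.583) → (20.406,56.501) → (15.172,82.179) → (31.984,102.281) → (58.183,101.669) → (74.040,80.806). Closed: final G1 returns to the first vertex.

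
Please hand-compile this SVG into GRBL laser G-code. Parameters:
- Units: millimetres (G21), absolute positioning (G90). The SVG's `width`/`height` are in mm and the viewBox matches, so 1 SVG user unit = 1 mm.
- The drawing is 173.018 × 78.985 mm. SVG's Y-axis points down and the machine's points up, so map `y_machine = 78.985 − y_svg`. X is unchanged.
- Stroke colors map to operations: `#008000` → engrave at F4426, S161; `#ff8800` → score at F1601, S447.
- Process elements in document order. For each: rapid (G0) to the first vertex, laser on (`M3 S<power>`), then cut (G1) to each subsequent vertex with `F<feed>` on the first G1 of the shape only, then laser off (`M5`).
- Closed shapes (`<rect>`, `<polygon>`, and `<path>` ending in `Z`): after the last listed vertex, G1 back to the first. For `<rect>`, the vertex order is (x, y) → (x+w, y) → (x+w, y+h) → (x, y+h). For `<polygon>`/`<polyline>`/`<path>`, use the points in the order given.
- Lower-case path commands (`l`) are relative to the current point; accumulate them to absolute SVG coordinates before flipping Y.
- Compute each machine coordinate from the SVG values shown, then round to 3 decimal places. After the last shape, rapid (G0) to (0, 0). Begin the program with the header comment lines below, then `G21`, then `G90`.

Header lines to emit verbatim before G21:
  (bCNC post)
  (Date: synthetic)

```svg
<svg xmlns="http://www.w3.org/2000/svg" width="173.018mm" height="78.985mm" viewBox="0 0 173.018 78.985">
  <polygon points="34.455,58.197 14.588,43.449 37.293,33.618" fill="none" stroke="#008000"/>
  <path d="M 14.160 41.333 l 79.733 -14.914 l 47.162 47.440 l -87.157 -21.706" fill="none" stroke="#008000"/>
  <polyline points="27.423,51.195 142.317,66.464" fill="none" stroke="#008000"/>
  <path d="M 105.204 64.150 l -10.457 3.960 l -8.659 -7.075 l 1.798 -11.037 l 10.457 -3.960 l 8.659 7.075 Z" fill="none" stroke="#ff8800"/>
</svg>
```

viewBox `0 0 173.018 78.985` with mm width/height → 1 unit = 1 mm. Flip: y_m = 78.985 − y_svg.

**Shape 1** — `<polygon>` regular polygon, stroke `#008000` → engrave (S161, F4426). Machine vertices: (34.455,20.788) → (14.588,35.536) → (37.293,45.367) → (34.455,20.788). Closed: final G1 returns to the first vertex.

**Shape 2** — `<path>` open polyline, stroke `#008000` → engrave (S161, F4426). Machine vertices: (14.160,37.652) → (93.893,52.566) → (141.055,5.126) → (53.898,26.832). Open path.

**Shape 3** — `<polyline>` line segment, stroke `#008000` → engrave (S161, F4426). Machine vertices: (27.423,27.790) → (142.317,12.521). Open path.

**Shape 4** — `<path>` regular polygon, stroke `#ff8800` → score (S447, F1601). Machine vertices: (105.204,14.835) → (94.747,10.875) → (86.088,17.950) → (87.886,28.987) → (98.343,32.947) → (107.002,25.872) → (105.204,14.835). Closed: final G1 returns to the first vertex.

(bCNC post)
(Date: synthetic)
G21
G90
G0 X34.455 Y20.788
M3 S161
G1 X14.588 Y35.536 F4426
G1 X37.293 Y45.367
G1 X34.455 Y20.788
M5
G0 X14.160 Y37.652
M3 S161
G1 X93.893 Y52.566 F4426
G1 X141.055 Y5.126
G1 X53.898 Y26.832
M5
G0 X27.423 Y27.790
M3 S161
G1 X142.317 Y12.521 F4426
M5
G0 X105.204 Y14.835
M3 S447
G1 X94.747 Y10.875 F1601
G1 X86.088 Y17.950
G1 X87.886 Y28.987
G1 X98.343 Y32.947
G1 X107.002 Y25.872
G1 X105.204 Y14.835
M5
G0 X0.000 Y0.000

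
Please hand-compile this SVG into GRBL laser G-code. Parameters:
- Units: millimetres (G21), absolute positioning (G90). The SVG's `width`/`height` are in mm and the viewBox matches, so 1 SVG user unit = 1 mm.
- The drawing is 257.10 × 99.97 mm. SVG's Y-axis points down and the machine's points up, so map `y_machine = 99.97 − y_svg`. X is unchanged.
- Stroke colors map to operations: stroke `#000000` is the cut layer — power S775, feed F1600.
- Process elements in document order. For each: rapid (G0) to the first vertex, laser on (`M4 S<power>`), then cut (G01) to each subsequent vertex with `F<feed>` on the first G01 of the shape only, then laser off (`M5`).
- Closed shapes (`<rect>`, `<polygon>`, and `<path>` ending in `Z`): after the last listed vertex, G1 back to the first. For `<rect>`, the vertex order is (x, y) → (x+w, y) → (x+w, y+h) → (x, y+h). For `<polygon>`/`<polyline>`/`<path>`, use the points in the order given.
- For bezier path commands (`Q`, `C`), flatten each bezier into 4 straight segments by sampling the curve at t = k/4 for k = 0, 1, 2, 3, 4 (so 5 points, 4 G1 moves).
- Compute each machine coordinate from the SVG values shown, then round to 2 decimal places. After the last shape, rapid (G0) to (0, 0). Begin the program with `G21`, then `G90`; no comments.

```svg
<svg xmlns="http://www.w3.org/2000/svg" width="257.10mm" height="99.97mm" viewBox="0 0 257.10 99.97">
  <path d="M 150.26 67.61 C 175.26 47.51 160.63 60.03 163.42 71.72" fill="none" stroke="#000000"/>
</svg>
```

G21
G90
G0 X150.26 Y32.36
M4 S775
G01 X162.47 Y41.84 F1600
G01 X165.17 Y42.23
G01 X163.70 Y36.65
G01 X163.42 Y28.25
M5
G0 X0.00 Y0.00

Since the viewBox matches the mm dimensions, user units are millimetres directly. The only transform is the Y-flip y_m = 99.97 − y_svg.

Shape 1 is a cubic bezier drawn with `<path>`. Its stroke #000000 means cut at S775, F1600. After flipping Y the toolpath is (150.26,32.36) → (162.47,41.84) → (165.17,42.23) → (163.70,36.65) → (163.42,28.25).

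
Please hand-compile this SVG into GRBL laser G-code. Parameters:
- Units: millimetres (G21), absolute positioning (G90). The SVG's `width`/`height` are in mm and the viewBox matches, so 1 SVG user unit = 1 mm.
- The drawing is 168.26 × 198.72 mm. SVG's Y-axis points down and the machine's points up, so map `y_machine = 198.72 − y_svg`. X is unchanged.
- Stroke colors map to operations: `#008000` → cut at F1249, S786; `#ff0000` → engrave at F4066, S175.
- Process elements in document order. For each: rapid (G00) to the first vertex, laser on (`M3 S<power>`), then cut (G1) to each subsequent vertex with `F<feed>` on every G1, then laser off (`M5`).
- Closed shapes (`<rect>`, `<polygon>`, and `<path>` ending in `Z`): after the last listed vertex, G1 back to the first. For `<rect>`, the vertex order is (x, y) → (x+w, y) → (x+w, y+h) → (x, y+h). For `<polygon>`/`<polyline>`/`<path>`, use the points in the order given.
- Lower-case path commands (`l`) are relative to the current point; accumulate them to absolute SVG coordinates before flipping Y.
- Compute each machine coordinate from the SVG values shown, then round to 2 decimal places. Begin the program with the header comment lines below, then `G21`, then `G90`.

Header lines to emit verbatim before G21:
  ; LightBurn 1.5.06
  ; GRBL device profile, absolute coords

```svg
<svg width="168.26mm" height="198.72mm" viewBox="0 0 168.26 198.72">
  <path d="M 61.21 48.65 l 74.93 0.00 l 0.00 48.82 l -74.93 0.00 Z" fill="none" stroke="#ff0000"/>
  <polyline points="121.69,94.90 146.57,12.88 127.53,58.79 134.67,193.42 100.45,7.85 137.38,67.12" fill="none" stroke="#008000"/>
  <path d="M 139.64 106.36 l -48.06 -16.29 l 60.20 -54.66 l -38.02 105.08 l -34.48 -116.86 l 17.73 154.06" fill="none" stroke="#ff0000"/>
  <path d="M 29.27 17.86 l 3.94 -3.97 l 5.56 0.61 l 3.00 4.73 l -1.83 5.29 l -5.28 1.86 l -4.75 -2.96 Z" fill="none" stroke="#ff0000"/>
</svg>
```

viewBox `0 0 168.26 198.72` with mm width/height → 1 unit = 1 mm. Flip: y_m = 198.72 − y_svg.

**Shape 1** — `<path>` rectangle, stroke `#ff0000` → engrave (S175, F4066). Machine vertices: (61.21,150.07) → (136.14,150.07) → (136.14,101.25) → (61.21,101.25) → (61.21,150.07). Closed: final G1 returns to the first vertex.

**Shape 2** — `<polyline>` open polyline, stroke `#008000` → cut (S786, F1249). Machine vertices: (121.69,103.82) → (146.57,185.84) → (127.53,139.93) → (134.67,5.30) → (100.45,190.87) → (137.38,131.60). Open path.

**Shape 3** — `<path>` open polyline, stroke `#ff0000` → engrave (S175, F4066). Machine vertices: (139.64,92.36) → (91.58,108.65) → (151.78,163.31) → (113.76,58.23) → (79.28,175.09) → (97.01,21.03). Open path.

**Shape 4** — `<path>` regular polygon, stroke `#ff0000` → engrave (S175, F4066). Machine vertices: (29.27,180.86) → (33.21,184.83) → (38.77,184.22) → (41.77,179.49) → (39.94,174.20) → (34.66,172.34) → (29.91,175.30) → (29.27,180.86). Closed: final G1 returns to the first vertex.

; LightBurn 1.5.06
; GRBL device profile, absolute coords
G21
G90
G00 X61.21 Y150.07
M3 S175
G1 X136.14 Y150.07 F4066
G1 X136.14 Y101.25 F4066
G1 X61.21 Y101.25 F4066
G1 X61.21 Y150.07 F4066
M5
G00 X121.69 Y103.82
M3 S786
G1 X146.57 Y185.84 F1249
G1 X127.53 Y139.93 F1249
G1 X134.67 Y5.30 F1249
G1 X100.45 Y190.87 F1249
G1 X137.38 Y131.60 F1249
M5
G00 X139.64 Y92.36
M3 S175
G1 X91.58 Y108.65 F4066
G1 X151.78 Y163.31 F4066
G1 X113.76 Y58.23 F4066
G1 X79.28 Y175.09 F4066
G1 X97.01 Y21.03 F4066
M5
G00 X29.27 Y180.86
M3 S175
G1 X33.21 Y184.83 F4066
G1 X38.77 Y184.22 F4066
G1 X41.77 Y179.49 F4066
G1 X39.94 Y174.20 F4066
G1 X34.66 Y172.34 F4066
G1 X29.91 Y175.30 F4066
G1 X29.27 Y180.86 F4066
M5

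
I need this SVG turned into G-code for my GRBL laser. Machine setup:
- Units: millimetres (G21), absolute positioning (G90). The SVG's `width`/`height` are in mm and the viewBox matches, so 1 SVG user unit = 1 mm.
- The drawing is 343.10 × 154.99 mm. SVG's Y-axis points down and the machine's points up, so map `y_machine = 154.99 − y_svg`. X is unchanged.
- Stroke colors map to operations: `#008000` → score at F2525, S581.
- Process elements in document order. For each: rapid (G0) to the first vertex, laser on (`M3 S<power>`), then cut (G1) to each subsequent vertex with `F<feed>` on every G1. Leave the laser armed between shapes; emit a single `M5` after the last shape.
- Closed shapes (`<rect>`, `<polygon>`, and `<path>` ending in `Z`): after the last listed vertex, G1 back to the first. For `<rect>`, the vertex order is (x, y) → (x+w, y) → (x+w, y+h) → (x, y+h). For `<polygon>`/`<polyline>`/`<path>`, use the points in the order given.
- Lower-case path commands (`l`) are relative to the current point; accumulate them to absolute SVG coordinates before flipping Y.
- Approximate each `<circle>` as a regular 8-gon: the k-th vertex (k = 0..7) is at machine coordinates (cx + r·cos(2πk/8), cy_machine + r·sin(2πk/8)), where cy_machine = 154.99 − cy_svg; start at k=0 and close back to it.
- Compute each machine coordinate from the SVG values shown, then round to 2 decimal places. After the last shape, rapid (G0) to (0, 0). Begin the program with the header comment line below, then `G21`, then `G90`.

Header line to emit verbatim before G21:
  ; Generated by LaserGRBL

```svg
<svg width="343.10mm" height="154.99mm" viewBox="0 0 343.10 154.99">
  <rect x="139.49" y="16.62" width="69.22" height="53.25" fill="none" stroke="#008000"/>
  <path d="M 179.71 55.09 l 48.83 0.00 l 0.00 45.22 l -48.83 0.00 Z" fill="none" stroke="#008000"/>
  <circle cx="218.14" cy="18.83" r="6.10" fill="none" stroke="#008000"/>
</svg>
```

; Generated by LaserGRBL
G21
G90
G0 X139.49 Y138.37
M3 S581
G1 X208.71 Y138.37 F2525
G1 X208.71 Y85.12 F2525
G1 X139.49 Y85.12 F2525
G1 X139.49 Y138.37 F2525
G0 X179.71 Y99.90
M3 S581
G1 X228.54 Y99.90 F2525
G1 X228.54 Y54.68 F2525
G1 X179.71 Y54.68 F2525
G1 X179.71 Y99.90 F2525
G0 X224.24 Y136.16
M3 S581
G1 X222.45 Y140.47 F2525
G1 X218.14 Y142.26 F2525
G1 X213.83 Y140.47 F2525
G1 X212.04 Y136.16 F2525
G1 X213.83 Y131.85 F2525
G1 X218.14 Y130.06 F2525
G1 X222.45 Y131.85 F2525
G1 X224.24 Y136.16 F2525
M5
G0 X0.00 Y0.00

Since the viewBox matches the mm dimensions, user units are millimetres directly. The only transform is the Y-flip y_m = 154.99 − y_svg.

Shape 1 is a rectangle drawn with `<rect>`. Its stroke #008000 means score at S581, F2525. After flipping Y the toolpath is (139.49,138.37) → (208.71,138.37) → (208.71,85.12) → (139.49,85.12) → (139.49,138.37), returning to the start.

Shape 2 is a rectangle drawn with `<path>`. Its stroke #008000 means score at S581, F2525. After flipping Y the toolpath is (179.71,99.90) → (228.54,99.90) → (228.54,54.68) → (179.71,54.68) → (179.71,99.90), returning to the start.

Shape 3 is a circle drawn with `<circle>`. Its stroke #008000 means score at S581, F2525. After flipping Y the toolpath is (224.24,136.16) → (222.45,140.47) → (218.14,142.26) → (213.83,140.47) → (212.04,136.16) → (213.83,131.85) → (218.14,130.06) → (222.45,131.85) → (224.24,136.16), returning to the start.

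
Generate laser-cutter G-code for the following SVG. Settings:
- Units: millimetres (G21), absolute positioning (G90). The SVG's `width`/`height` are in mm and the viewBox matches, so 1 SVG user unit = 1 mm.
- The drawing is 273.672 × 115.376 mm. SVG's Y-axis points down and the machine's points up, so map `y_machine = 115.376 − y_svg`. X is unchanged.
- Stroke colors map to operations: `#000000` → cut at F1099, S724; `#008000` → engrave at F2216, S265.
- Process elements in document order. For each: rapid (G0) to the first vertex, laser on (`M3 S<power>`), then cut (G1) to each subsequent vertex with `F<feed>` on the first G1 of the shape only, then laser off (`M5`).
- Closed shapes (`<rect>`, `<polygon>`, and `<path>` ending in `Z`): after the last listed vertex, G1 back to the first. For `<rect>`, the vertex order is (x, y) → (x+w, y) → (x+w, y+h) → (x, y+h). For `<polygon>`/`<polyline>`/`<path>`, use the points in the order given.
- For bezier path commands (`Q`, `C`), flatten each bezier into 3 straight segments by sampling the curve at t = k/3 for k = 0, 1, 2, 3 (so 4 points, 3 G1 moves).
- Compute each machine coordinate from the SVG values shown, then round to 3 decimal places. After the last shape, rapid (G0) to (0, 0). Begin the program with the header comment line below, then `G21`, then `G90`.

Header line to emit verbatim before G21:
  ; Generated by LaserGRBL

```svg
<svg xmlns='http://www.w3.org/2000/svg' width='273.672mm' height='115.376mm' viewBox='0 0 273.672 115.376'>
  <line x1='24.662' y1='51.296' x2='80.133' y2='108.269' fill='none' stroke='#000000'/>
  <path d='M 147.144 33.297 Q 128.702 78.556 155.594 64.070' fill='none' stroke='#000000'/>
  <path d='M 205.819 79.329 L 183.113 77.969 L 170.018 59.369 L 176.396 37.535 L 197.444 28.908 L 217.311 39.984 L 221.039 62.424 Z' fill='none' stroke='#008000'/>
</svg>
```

viewBox `0 0 273.672 115.376` with mm width/height → 1 unit = 1 mm. Flip: y_m = 115.376 − y_svg.

**Shape 1** — `<line>` line segment, stroke `#000000` → cut (S724, F1099). Machine vertices: (24.662,64.080) → (80.133,7.107). Open path.

**Shape 2** — `<path>` quadratic bezier, stroke `#000000` → cut (S724, F1099). Control points (SVG): P0=(147.144,33.297), P1=(128.702,78.556), P2=(155.594,64.070); sampled at t=k/3. Machine vertices: (147.144,82.079) → (139.886,58.545) → (142.703,48.287) → (155.594,51.306). Open path.

**Shape 3** — `<path>` regular polygon, stroke `#008000` → engrave (S265, F2216). Machine vertices: (205.819,36.047) → (183.113,37.407) → (170.018,56.007) → (176.396,77.841) → (197.444,86.468) → (217.311,75.392) → (221.039,52.952) → (205.819,36.047). Closed: final G1 returns to the first vertex.

; Generated by LaserGRBL
G21
G90
G0 X24.662 Y64.080
M3 S724
G1 X80.133 Y7.107 F1099
M5
G0 X147.144 Y82.079
M3 S724
G1 X139.886 Y58.545 F1099
G1 X142.703 Y48.287
G1 X155.594 Y51.306
M5
G0 X205.819 Y36.047
M3 S265
G1 X183.113 Y37.407 F2216
G1 X170.018 Y56.007
G1 X176.396 Y77.841
G1 X197.444 Y86.468
G1 X217.311 Y75.392
G1 X221.039 Y52.952
G1 X205.819 Y36.047
M5
G0 X0.000 Y0.000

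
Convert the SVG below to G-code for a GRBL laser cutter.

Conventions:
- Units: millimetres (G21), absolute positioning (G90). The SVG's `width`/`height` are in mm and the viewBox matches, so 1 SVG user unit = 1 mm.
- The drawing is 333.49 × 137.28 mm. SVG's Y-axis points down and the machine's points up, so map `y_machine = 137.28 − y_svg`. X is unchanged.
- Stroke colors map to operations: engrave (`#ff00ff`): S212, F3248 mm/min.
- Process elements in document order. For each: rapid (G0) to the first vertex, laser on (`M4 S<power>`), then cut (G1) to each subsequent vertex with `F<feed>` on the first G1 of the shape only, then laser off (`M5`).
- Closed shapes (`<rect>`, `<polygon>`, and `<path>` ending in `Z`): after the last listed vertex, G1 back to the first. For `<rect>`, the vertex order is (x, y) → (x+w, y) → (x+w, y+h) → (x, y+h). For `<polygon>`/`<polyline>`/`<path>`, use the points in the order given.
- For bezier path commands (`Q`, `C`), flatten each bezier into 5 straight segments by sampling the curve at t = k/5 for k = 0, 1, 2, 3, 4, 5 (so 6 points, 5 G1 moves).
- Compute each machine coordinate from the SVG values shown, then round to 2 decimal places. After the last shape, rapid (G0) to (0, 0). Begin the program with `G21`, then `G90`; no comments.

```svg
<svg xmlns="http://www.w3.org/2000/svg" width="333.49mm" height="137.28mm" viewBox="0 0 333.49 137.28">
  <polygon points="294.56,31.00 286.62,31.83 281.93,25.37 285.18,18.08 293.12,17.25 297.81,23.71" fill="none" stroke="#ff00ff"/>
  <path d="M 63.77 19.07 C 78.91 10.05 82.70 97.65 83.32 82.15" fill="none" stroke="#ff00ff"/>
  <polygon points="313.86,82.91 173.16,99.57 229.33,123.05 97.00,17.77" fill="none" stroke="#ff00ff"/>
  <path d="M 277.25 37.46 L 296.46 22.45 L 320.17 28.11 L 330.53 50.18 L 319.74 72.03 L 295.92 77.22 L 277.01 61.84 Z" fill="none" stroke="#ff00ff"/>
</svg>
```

1 u = 1 mm; y_m = 137.28 − y.

[1] `<polygon>` regular polygon, #ff00ff→engrave S212 F3248: (294.56,106.28) → (286.62,105.45) → (281.93,111.91) → (285.18,119.20) → (293.12,120.03) → (297.81,113.57) → (294.56,106.28) (closed)

[2] `<path>` cubic bezier, #ff00ff→engrave S212 F3248: (63.77,118.21) → (71.56,113.63) → (77.01,95.44) → (80.53,73.24) → (82.50,56.60) → (83.32,55.13)

[3] `<polygon>` closed polygon, #ff00ff→engrave S212 F3248: (313.86,54.37) → (173.16,37.71) → (229.33,14.23) → (97.00,119.51) → (313.86,54.37) (closed)

[4] `<path>` regular polygon, #ff00ff→engrave S212 F3248: (277.25,99.82) → (296.46,114.83) → (320.17,109.17) → (330.53,87.10) → (319.74,65.25) → (295.92,60.06) → (277.01,75.44) → (277.25,99.82) (closed)

G21
G90
G0 X294.56 Y106.28
M4 S212
G1 X286.62 Y105.45 F3248
G1 X281.93 Y111.91
G1 X285.18 Y119.20
G1 X293.12 Y120.03
G1 X297.81 Y113.57
G1 X294.56 Y106.28
M5
G0 X63.77 Y118.21
M4 S212
G1 X71.56 Y113.63 F3248
G1 X77.01 Y95.44
G1 X80.53 Y73.24
G1 X82.50 Y56.60
G1 X83.32 Y55.13
M5
G0 X313.86 Y54.37
M4 S212
G1 X173.16 Y37.71 F3248
G1 X229.33 Y14.23
G1 X97.00 Y119.51
G1 X313.86 Y54.37
M5
G0 X277.25 Y99.82
M4 S212
G1 X296.46 Y114.83 F3248
G1 X320.17 Y109.17
G1 X330.53 Y87.10
G1 X319.74 Y65.25
G1 X295.92 Y60.06
G1 X277.01 Y75.44
G1 X277.25 Y99.82
M5
G0 X0.00 Y0.00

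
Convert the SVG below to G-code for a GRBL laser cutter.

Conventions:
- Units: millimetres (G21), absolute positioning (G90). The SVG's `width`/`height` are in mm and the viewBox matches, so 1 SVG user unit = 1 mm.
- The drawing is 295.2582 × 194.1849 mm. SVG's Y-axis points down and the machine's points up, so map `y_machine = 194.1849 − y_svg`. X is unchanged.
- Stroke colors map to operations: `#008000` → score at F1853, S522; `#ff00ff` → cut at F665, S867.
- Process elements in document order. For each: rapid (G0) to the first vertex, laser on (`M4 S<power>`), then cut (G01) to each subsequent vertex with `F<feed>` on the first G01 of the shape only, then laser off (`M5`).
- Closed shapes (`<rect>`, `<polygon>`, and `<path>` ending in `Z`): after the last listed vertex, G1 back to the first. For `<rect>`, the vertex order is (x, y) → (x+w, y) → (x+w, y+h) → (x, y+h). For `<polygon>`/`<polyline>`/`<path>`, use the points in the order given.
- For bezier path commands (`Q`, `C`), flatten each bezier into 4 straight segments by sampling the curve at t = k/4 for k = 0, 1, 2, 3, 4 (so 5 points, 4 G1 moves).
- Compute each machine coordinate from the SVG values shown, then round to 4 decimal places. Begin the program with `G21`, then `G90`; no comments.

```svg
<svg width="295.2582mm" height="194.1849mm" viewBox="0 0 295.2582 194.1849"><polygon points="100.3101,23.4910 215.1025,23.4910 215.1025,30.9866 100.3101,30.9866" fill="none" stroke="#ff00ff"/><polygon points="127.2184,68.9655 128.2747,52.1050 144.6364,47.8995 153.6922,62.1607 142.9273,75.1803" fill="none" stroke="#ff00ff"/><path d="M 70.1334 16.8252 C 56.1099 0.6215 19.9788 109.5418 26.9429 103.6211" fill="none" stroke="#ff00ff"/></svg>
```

viewBox `0 0 295.2582 194.1849` with mm width/height → 1 unit = 1 mm. Flip: y_m = 194.1849 − y_svg.

**Shape 1** — `<polygon>` rectangle, stroke `#ff00ff` → cut (S867, F665). Machine vertices: (100.3101,170.6939) → (215.1025,170.6939) → (215.1025,163.1983) → (100.3101,163.1983) → (100.3101,170.6939). Closed: final G1 returns to the first vertex.

**Shape 2** — `<polygon>` regular polygon, stroke `#ff00ff` → cut (S867, F665). Machine vertices: (127.2184,125.2194) → (128.2747,142.0799) → (144.6364,146.2854) → (153.6922,132.0242) → (142.9273,119.0046) → (127.2184,125.2194). Closed: final G1 returns to the first vertex.

**Shape 3** — `<path>` cubic bezier, stroke `#ff00ff` → cut (S867, F665). Control points (SVG): P0=(70.1334,16.8252), P1=(56.1099,0.6215), P2=(19.9788,109.5418), P3=(26.9429,103.6211); sampled at t=k/4. Machine vertices: (70.1334,177.3597) → (56.4894,169.8012) → (40.6678,137.8179) → (28.7814,103.9065) → (26.9429,90.5638). Open path.

G21
G90
G0 X100.3101 Y170.6939
M4 S867
G01 X215.1025 Y170.6939 F665
G01 X215.1025 Y163.1983
G01 X100.3101 Y163.1983
G01 X100.3101 Y170.6939
M5
G0 X127.2184 Y125.2194
M4 S867
G01 X128.2747 Y142.0799 F665
G01 X144.6364 Y146.2854
G01 X153.6922 Y132.0242
G01 X142.9273 Y119.0046
G01 X127.2184 Y125.2194
M5
G0 X70.1334 Y177.3597
M4 S867
G01 X56.4894 Y169.8012 F665
G01 X40.6678 Y137.8179
G01 X28.7814 Y103.9065
G01 X26.9429 Y90.5638
M5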